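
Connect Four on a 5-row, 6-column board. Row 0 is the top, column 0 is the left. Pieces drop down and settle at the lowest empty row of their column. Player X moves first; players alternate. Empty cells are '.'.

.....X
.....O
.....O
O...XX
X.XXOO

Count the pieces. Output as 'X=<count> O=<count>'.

X=6 O=5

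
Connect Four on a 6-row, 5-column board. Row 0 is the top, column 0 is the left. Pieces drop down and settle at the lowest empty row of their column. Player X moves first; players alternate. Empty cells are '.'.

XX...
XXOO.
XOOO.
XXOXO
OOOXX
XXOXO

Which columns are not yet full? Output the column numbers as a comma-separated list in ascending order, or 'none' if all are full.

col 0: top cell = 'X' → FULL
col 1: top cell = 'X' → FULL
col 2: top cell = '.' → open
col 3: top cell = '.' → open
col 4: top cell = '.' → open

Answer: 2,3,4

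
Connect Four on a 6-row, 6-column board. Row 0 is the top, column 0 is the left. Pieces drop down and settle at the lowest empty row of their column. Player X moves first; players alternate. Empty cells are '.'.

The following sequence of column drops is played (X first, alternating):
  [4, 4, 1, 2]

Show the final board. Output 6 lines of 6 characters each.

Answer: ......
......
......
......
....O.
.XO.X.

Derivation:
Move 1: X drops in col 4, lands at row 5
Move 2: O drops in col 4, lands at row 4
Move 3: X drops in col 1, lands at row 5
Move 4: O drops in col 2, lands at row 5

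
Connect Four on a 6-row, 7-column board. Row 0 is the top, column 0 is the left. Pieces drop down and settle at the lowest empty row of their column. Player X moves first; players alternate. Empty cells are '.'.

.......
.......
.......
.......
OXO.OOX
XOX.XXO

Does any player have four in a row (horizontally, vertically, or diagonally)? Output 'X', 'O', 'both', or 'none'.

none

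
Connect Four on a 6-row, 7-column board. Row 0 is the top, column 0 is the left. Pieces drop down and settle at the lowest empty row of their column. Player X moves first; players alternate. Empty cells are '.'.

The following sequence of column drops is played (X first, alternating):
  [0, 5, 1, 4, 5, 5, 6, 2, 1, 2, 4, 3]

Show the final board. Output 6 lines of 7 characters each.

Answer: .......
.......
.......
.....O.
.XO.XX.
XXOOOOX

Derivation:
Move 1: X drops in col 0, lands at row 5
Move 2: O drops in col 5, lands at row 5
Move 3: X drops in col 1, lands at row 5
Move 4: O drops in col 4, lands at row 5
Move 5: X drops in col 5, lands at row 4
Move 6: O drops in col 5, lands at row 3
Move 7: X drops in col 6, lands at row 5
Move 8: O drops in col 2, lands at row 5
Move 9: X drops in col 1, lands at row 4
Move 10: O drops in col 2, lands at row 4
Move 11: X drops in col 4, lands at row 4
Move 12: O drops in col 3, lands at row 5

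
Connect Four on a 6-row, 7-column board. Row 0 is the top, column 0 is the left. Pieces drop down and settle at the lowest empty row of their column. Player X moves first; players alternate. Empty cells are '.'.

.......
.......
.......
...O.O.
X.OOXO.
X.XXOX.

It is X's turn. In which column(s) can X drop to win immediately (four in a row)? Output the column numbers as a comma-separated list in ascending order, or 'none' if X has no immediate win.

col 0: drop X → no win
col 1: drop X → WIN!
col 2: drop X → no win
col 3: drop X → no win
col 4: drop X → no win
col 5: drop X → no win
col 6: drop X → no win

Answer: 1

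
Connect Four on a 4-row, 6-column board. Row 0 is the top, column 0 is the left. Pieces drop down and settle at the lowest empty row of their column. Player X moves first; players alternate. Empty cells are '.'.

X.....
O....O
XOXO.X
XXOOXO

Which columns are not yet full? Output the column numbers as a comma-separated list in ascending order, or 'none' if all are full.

col 0: top cell = 'X' → FULL
col 1: top cell = '.' → open
col 2: top cell = '.' → open
col 3: top cell = '.' → open
col 4: top cell = '.' → open
col 5: top cell = '.' → open

Answer: 1,2,3,4,5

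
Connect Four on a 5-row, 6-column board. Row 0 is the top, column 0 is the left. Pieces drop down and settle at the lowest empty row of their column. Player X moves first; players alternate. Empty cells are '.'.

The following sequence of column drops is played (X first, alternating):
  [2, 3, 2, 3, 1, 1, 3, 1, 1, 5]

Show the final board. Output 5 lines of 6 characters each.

Move 1: X drops in col 2, lands at row 4
Move 2: O drops in col 3, lands at row 4
Move 3: X drops in col 2, lands at row 3
Move 4: O drops in col 3, lands at row 3
Move 5: X drops in col 1, lands at row 4
Move 6: O drops in col 1, lands at row 3
Move 7: X drops in col 3, lands at row 2
Move 8: O drops in col 1, lands at row 2
Move 9: X drops in col 1, lands at row 1
Move 10: O drops in col 5, lands at row 4

Answer: ......
.X....
.O.X..
.OXO..
.XXO.O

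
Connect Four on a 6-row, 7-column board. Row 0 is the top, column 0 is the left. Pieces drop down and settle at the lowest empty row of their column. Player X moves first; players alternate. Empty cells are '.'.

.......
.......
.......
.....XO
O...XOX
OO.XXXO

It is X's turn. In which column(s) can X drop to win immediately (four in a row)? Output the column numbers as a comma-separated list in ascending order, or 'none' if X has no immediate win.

Answer: 2,6

Derivation:
col 0: drop X → no win
col 1: drop X → no win
col 2: drop X → WIN!
col 3: drop X → no win
col 4: drop X → no win
col 5: drop X → no win
col 6: drop X → WIN!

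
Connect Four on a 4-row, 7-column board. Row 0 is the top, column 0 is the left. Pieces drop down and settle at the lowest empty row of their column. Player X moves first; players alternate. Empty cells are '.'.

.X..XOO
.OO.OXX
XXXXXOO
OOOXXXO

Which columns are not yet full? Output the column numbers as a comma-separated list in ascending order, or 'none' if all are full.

col 0: top cell = '.' → open
col 1: top cell = 'X' → FULL
col 2: top cell = '.' → open
col 3: top cell = '.' → open
col 4: top cell = 'X' → FULL
col 5: top cell = 'O' → FULL
col 6: top cell = 'O' → FULL

Answer: 0,2,3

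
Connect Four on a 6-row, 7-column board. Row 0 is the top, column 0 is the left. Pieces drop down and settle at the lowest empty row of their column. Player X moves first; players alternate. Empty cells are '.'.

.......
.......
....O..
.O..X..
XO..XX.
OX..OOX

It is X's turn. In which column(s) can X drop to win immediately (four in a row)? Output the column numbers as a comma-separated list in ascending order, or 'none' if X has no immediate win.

Answer: none

Derivation:
col 0: drop X → no win
col 1: drop X → no win
col 2: drop X → no win
col 3: drop X → no win
col 4: drop X → no win
col 5: drop X → no win
col 6: drop X → no win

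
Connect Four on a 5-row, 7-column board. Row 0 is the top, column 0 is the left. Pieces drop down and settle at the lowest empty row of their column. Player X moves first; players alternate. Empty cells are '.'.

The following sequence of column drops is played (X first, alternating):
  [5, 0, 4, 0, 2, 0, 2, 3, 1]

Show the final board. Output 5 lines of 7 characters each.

Move 1: X drops in col 5, lands at row 4
Move 2: O drops in col 0, lands at row 4
Move 3: X drops in col 4, lands at row 4
Move 4: O drops in col 0, lands at row 3
Move 5: X drops in col 2, lands at row 4
Move 6: O drops in col 0, lands at row 2
Move 7: X drops in col 2, lands at row 3
Move 8: O drops in col 3, lands at row 4
Move 9: X drops in col 1, lands at row 4

Answer: .......
.......
O......
O.X....
OXXOXX.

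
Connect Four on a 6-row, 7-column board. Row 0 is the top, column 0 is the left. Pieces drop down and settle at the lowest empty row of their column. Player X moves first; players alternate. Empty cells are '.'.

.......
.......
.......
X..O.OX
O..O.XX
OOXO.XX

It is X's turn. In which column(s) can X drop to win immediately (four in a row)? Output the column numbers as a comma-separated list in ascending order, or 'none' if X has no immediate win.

Answer: 6

Derivation:
col 0: drop X → no win
col 1: drop X → no win
col 2: drop X → no win
col 3: drop X → no win
col 4: drop X → no win
col 5: drop X → no win
col 6: drop X → WIN!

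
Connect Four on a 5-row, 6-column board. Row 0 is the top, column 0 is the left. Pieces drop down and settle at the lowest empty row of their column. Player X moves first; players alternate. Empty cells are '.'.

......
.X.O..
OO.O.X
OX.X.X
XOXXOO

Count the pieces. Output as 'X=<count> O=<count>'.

X=8 O=8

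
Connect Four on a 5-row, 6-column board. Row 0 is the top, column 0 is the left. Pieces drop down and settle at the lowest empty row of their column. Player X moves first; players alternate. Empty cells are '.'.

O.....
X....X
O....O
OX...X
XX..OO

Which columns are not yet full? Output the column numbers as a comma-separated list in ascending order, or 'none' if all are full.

col 0: top cell = 'O' → FULL
col 1: top cell = '.' → open
col 2: top cell = '.' → open
col 3: top cell = '.' → open
col 4: top cell = '.' → open
col 5: top cell = '.' → open

Answer: 1,2,3,4,5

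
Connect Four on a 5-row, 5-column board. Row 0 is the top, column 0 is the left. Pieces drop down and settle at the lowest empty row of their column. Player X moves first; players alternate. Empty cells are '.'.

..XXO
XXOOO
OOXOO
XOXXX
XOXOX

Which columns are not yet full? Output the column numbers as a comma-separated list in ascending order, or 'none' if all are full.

Answer: 0,1

Derivation:
col 0: top cell = '.' → open
col 1: top cell = '.' → open
col 2: top cell = 'X' → FULL
col 3: top cell = 'X' → FULL
col 4: top cell = 'O' → FULL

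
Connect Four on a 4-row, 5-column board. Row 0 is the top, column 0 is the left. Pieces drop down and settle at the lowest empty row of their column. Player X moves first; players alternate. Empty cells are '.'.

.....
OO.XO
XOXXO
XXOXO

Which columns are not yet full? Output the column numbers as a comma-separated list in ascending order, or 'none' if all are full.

col 0: top cell = '.' → open
col 1: top cell = '.' → open
col 2: top cell = '.' → open
col 3: top cell = '.' → open
col 4: top cell = '.' → open

Answer: 0,1,2,3,4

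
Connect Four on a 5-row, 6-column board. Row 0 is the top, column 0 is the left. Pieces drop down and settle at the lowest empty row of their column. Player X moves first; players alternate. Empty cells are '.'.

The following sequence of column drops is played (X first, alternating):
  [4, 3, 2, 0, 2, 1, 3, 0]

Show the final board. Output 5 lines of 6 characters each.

Answer: ......
......
......
O.XX..
OOXOX.

Derivation:
Move 1: X drops in col 4, lands at row 4
Move 2: O drops in col 3, lands at row 4
Move 3: X drops in col 2, lands at row 4
Move 4: O drops in col 0, lands at row 4
Move 5: X drops in col 2, lands at row 3
Move 6: O drops in col 1, lands at row 4
Move 7: X drops in col 3, lands at row 3
Move 8: O drops in col 0, lands at row 3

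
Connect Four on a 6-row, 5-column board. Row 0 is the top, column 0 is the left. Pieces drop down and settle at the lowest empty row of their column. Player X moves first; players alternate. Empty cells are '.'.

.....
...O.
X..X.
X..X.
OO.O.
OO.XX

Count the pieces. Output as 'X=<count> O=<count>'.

X=6 O=6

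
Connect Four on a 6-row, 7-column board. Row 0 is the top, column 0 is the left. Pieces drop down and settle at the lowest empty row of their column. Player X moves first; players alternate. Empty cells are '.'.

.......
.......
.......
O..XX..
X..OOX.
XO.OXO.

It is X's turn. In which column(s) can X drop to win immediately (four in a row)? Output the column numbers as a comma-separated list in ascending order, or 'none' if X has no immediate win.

col 0: drop X → no win
col 1: drop X → no win
col 2: drop X → no win
col 3: drop X → no win
col 4: drop X → no win
col 5: drop X → no win
col 6: drop X → no win

Answer: none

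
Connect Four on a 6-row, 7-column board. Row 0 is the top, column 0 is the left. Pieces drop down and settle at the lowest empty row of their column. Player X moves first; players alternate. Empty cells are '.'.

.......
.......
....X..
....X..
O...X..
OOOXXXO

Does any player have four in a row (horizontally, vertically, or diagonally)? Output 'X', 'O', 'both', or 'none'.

X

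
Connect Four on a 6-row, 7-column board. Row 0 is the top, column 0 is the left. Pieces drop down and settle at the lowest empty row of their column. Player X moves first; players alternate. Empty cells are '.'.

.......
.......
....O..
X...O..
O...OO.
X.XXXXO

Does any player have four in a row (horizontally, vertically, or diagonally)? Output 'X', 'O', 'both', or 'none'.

X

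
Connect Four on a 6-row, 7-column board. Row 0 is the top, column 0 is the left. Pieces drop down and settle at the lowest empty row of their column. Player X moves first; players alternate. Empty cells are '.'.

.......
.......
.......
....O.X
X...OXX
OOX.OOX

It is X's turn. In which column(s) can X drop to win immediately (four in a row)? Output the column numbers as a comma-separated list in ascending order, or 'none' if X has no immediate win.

Answer: 6

Derivation:
col 0: drop X → no win
col 1: drop X → no win
col 2: drop X → no win
col 3: drop X → no win
col 4: drop X → no win
col 5: drop X → no win
col 6: drop X → WIN!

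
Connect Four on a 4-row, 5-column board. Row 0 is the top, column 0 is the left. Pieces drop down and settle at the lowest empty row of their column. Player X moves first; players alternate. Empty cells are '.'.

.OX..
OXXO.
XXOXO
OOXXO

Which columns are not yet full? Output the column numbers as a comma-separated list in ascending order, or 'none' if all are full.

Answer: 0,3,4

Derivation:
col 0: top cell = '.' → open
col 1: top cell = 'O' → FULL
col 2: top cell = 'X' → FULL
col 3: top cell = '.' → open
col 4: top cell = '.' → open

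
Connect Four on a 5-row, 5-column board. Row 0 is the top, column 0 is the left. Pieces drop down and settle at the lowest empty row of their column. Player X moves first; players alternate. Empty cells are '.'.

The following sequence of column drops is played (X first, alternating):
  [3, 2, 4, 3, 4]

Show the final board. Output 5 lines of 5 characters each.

Move 1: X drops in col 3, lands at row 4
Move 2: O drops in col 2, lands at row 4
Move 3: X drops in col 4, lands at row 4
Move 4: O drops in col 3, lands at row 3
Move 5: X drops in col 4, lands at row 3

Answer: .....
.....
.....
...OX
..OXX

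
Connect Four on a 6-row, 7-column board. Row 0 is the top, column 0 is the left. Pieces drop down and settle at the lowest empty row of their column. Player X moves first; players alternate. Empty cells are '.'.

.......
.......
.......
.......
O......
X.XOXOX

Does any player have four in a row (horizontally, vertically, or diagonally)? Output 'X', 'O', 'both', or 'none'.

none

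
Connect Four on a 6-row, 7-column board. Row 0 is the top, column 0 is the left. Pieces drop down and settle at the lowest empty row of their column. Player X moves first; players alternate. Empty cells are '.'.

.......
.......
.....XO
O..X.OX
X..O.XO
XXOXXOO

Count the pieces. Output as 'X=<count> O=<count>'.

X=9 O=8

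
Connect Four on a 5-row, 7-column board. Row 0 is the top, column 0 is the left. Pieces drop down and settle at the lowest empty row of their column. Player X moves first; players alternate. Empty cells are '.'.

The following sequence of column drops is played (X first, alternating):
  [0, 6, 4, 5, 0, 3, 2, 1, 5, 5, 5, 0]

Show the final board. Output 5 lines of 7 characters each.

Move 1: X drops in col 0, lands at row 4
Move 2: O drops in col 6, lands at row 4
Move 3: X drops in col 4, lands at row 4
Move 4: O drops in col 5, lands at row 4
Move 5: X drops in col 0, lands at row 3
Move 6: O drops in col 3, lands at row 4
Move 7: X drops in col 2, lands at row 4
Move 8: O drops in col 1, lands at row 4
Move 9: X drops in col 5, lands at row 3
Move 10: O drops in col 5, lands at row 2
Move 11: X drops in col 5, lands at row 1
Move 12: O drops in col 0, lands at row 2

Answer: .......
.....X.
O....O.
X....X.
XOXOXOO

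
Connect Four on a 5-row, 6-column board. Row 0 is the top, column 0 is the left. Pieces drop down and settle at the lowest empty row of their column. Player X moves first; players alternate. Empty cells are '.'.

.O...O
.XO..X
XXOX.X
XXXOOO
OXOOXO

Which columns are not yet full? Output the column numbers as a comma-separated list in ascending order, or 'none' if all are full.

Answer: 0,2,3,4

Derivation:
col 0: top cell = '.' → open
col 1: top cell = 'O' → FULL
col 2: top cell = '.' → open
col 3: top cell = '.' → open
col 4: top cell = '.' → open
col 5: top cell = 'O' → FULL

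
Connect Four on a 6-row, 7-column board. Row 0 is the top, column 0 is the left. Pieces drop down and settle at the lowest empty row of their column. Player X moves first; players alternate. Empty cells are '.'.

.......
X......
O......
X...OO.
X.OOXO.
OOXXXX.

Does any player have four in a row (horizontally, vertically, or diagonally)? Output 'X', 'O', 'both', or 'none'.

X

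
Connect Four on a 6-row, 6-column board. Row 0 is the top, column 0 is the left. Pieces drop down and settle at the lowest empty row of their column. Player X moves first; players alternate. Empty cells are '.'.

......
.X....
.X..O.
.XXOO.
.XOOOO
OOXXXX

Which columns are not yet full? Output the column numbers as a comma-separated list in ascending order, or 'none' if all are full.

Answer: 0,1,2,3,4,5

Derivation:
col 0: top cell = '.' → open
col 1: top cell = '.' → open
col 2: top cell = '.' → open
col 3: top cell = '.' → open
col 4: top cell = '.' → open
col 5: top cell = '.' → open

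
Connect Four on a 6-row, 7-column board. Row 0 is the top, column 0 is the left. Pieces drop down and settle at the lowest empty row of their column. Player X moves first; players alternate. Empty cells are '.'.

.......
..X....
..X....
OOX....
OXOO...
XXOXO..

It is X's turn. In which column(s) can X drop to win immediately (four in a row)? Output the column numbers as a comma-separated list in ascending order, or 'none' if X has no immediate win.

Answer: 2

Derivation:
col 0: drop X → no win
col 1: drop X → no win
col 2: drop X → WIN!
col 3: drop X → no win
col 4: drop X → no win
col 5: drop X → no win
col 6: drop X → no win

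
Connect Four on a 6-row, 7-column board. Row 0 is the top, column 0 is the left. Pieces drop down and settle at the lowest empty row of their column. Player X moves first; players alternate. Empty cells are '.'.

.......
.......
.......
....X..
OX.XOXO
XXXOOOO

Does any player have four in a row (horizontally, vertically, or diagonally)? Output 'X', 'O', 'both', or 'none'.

O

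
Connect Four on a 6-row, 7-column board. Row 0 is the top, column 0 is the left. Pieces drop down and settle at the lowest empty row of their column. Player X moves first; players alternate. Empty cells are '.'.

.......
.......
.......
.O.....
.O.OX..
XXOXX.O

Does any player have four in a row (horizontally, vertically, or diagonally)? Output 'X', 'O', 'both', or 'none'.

none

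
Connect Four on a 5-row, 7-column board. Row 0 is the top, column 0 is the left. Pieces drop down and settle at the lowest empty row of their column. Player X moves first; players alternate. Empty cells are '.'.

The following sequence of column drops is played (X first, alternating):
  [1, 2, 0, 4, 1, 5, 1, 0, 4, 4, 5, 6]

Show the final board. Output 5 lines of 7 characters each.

Move 1: X drops in col 1, lands at row 4
Move 2: O drops in col 2, lands at row 4
Move 3: X drops in col 0, lands at row 4
Move 4: O drops in col 4, lands at row 4
Move 5: X drops in col 1, lands at row 3
Move 6: O drops in col 5, lands at row 4
Move 7: X drops in col 1, lands at row 2
Move 8: O drops in col 0, lands at row 3
Move 9: X drops in col 4, lands at row 3
Move 10: O drops in col 4, lands at row 2
Move 11: X drops in col 5, lands at row 3
Move 12: O drops in col 6, lands at row 4

Answer: .......
.......
.X..O..
OX..XX.
XXO.OOO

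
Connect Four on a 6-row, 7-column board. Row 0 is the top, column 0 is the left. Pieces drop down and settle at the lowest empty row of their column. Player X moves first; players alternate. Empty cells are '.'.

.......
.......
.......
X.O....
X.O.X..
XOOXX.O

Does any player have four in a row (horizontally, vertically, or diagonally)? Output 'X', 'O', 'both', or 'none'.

none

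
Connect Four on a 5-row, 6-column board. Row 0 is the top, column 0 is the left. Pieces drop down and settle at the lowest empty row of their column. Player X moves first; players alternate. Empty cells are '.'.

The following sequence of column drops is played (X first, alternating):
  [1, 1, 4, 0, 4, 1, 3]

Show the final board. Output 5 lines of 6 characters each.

Move 1: X drops in col 1, lands at row 4
Move 2: O drops in col 1, lands at row 3
Move 3: X drops in col 4, lands at row 4
Move 4: O drops in col 0, lands at row 4
Move 5: X drops in col 4, lands at row 3
Move 6: O drops in col 1, lands at row 2
Move 7: X drops in col 3, lands at row 4

Answer: ......
......
.O....
.O..X.
OX.XX.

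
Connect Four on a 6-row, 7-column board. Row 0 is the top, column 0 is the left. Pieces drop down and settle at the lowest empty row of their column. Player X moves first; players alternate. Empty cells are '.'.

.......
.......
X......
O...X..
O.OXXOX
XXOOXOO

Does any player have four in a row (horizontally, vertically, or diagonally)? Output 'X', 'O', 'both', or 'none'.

none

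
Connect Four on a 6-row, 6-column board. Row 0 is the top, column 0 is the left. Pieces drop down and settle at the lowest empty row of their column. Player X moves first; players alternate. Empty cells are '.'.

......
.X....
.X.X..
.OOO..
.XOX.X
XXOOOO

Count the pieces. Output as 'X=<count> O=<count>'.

X=8 O=8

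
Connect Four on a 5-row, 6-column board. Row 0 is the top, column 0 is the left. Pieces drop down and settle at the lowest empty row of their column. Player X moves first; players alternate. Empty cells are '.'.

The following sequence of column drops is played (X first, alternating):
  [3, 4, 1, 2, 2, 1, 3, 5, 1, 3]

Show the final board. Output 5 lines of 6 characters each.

Move 1: X drops in col 3, lands at row 4
Move 2: O drops in col 4, lands at row 4
Move 3: X drops in col 1, lands at row 4
Move 4: O drops in col 2, lands at row 4
Move 5: X drops in col 2, lands at row 3
Move 6: O drops in col 1, lands at row 3
Move 7: X drops in col 3, lands at row 3
Move 8: O drops in col 5, lands at row 4
Move 9: X drops in col 1, lands at row 2
Move 10: O drops in col 3, lands at row 2

Answer: ......
......
.X.O..
.OXX..
.XOXOO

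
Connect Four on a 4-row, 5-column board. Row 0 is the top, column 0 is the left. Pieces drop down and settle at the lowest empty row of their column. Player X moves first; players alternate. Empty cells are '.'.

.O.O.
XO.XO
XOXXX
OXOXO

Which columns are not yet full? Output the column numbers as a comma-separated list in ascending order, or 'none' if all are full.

Answer: 0,2,4

Derivation:
col 0: top cell = '.' → open
col 1: top cell = 'O' → FULL
col 2: top cell = '.' → open
col 3: top cell = 'O' → FULL
col 4: top cell = '.' → open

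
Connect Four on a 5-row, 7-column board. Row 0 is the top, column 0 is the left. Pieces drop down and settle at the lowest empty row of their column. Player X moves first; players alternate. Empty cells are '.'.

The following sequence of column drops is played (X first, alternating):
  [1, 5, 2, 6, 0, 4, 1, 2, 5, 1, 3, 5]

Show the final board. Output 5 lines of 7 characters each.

Answer: .......
.......
.O...O.
.XO..X.
XXXXOOO

Derivation:
Move 1: X drops in col 1, lands at row 4
Move 2: O drops in col 5, lands at row 4
Move 3: X drops in col 2, lands at row 4
Move 4: O drops in col 6, lands at row 4
Move 5: X drops in col 0, lands at row 4
Move 6: O drops in col 4, lands at row 4
Move 7: X drops in col 1, lands at row 3
Move 8: O drops in col 2, lands at row 3
Move 9: X drops in col 5, lands at row 3
Move 10: O drops in col 1, lands at row 2
Move 11: X drops in col 3, lands at row 4
Move 12: O drops in col 5, lands at row 2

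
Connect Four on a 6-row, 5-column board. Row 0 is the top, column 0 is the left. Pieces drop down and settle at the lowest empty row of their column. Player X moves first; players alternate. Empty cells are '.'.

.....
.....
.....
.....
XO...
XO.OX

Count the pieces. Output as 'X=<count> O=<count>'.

X=3 O=3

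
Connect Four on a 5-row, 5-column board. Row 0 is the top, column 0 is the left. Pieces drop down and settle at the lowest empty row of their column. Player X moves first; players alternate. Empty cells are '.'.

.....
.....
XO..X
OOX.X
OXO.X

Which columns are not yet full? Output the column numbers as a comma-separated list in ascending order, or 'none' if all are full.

Answer: 0,1,2,3,4

Derivation:
col 0: top cell = '.' → open
col 1: top cell = '.' → open
col 2: top cell = '.' → open
col 3: top cell = '.' → open
col 4: top cell = '.' → open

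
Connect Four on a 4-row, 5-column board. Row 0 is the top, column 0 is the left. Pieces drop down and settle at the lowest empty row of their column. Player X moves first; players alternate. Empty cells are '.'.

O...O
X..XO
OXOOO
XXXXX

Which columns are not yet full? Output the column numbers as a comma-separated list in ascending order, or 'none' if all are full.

Answer: 1,2,3

Derivation:
col 0: top cell = 'O' → FULL
col 1: top cell = '.' → open
col 2: top cell = '.' → open
col 3: top cell = '.' → open
col 4: top cell = 'O' → FULL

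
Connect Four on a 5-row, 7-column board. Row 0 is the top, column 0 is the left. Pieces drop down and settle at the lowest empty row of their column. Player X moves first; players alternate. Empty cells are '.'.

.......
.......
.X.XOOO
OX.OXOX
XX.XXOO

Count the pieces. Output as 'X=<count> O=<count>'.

X=9 O=8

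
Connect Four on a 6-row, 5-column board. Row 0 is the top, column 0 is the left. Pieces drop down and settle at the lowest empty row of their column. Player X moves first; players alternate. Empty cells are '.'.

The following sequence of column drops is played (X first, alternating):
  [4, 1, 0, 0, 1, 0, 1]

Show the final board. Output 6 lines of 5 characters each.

Answer: .....
.....
.....
OX...
OX...
XO..X

Derivation:
Move 1: X drops in col 4, lands at row 5
Move 2: O drops in col 1, lands at row 5
Move 3: X drops in col 0, lands at row 5
Move 4: O drops in col 0, lands at row 4
Move 5: X drops in col 1, lands at row 4
Move 6: O drops in col 0, lands at row 3
Move 7: X drops in col 1, lands at row 3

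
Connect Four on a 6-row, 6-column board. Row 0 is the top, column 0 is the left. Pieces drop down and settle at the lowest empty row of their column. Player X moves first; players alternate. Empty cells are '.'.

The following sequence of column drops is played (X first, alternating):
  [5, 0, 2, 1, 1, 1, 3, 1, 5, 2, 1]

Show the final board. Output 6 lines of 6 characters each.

Answer: ......
.X....
.O....
.O....
.XO..X
OOXX.X

Derivation:
Move 1: X drops in col 5, lands at row 5
Move 2: O drops in col 0, lands at row 5
Move 3: X drops in col 2, lands at row 5
Move 4: O drops in col 1, lands at row 5
Move 5: X drops in col 1, lands at row 4
Move 6: O drops in col 1, lands at row 3
Move 7: X drops in col 3, lands at row 5
Move 8: O drops in col 1, lands at row 2
Move 9: X drops in col 5, lands at row 4
Move 10: O drops in col 2, lands at row 4
Move 11: X drops in col 1, lands at row 1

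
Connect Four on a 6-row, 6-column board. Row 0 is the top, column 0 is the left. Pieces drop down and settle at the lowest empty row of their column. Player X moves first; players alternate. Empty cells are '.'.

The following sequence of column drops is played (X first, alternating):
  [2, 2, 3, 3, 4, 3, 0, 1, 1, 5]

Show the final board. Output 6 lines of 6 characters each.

Move 1: X drops in col 2, lands at row 5
Move 2: O drops in col 2, lands at row 4
Move 3: X drops in col 3, lands at row 5
Move 4: O drops in col 3, lands at row 4
Move 5: X drops in col 4, lands at row 5
Move 6: O drops in col 3, lands at row 3
Move 7: X drops in col 0, lands at row 5
Move 8: O drops in col 1, lands at row 5
Move 9: X drops in col 1, lands at row 4
Move 10: O drops in col 5, lands at row 5

Answer: ......
......
......
...O..
.XOO..
XOXXXO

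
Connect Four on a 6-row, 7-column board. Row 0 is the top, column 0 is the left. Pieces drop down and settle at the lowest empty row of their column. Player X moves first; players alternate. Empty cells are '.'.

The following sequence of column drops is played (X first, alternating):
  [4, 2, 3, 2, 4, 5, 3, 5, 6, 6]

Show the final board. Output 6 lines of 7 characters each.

Answer: .......
.......
.......
.......
..OXXOO
..OXXOX

Derivation:
Move 1: X drops in col 4, lands at row 5
Move 2: O drops in col 2, lands at row 5
Move 3: X drops in col 3, lands at row 5
Move 4: O drops in col 2, lands at row 4
Move 5: X drops in col 4, lands at row 4
Move 6: O drops in col 5, lands at row 5
Move 7: X drops in col 3, lands at row 4
Move 8: O drops in col 5, lands at row 4
Move 9: X drops in col 6, lands at row 5
Move 10: O drops in col 6, lands at row 4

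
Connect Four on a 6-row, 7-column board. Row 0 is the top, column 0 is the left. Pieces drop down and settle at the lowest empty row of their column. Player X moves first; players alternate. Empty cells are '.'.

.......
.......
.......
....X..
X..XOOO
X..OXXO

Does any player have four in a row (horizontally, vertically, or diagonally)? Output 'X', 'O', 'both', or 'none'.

none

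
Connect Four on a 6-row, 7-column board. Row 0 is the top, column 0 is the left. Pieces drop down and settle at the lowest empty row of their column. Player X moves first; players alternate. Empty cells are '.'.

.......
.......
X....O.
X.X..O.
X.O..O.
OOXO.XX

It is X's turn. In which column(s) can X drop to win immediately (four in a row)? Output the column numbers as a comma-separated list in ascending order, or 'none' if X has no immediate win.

col 0: drop X → WIN!
col 1: drop X → no win
col 2: drop X → no win
col 3: drop X → no win
col 4: drop X → no win
col 5: drop X → no win
col 6: drop X → no win

Answer: 0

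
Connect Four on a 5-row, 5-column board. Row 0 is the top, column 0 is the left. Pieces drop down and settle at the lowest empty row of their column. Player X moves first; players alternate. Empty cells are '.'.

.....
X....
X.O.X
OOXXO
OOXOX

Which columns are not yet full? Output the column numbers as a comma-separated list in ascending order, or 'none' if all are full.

col 0: top cell = '.' → open
col 1: top cell = '.' → open
col 2: top cell = '.' → open
col 3: top cell = '.' → open
col 4: top cell = '.' → open

Answer: 0,1,2,3,4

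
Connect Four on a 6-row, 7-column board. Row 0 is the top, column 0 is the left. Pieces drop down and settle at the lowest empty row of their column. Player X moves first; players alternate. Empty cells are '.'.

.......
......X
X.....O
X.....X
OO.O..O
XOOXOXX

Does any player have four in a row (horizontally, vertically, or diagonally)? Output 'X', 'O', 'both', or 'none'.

none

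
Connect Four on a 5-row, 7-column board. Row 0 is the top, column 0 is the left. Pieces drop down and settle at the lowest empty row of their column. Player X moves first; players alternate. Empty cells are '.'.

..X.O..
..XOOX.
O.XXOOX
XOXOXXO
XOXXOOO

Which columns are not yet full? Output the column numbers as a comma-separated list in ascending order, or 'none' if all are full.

Answer: 0,1,3,5,6

Derivation:
col 0: top cell = '.' → open
col 1: top cell = '.' → open
col 2: top cell = 'X' → FULL
col 3: top cell = '.' → open
col 4: top cell = 'O' → FULL
col 5: top cell = '.' → open
col 6: top cell = '.' → open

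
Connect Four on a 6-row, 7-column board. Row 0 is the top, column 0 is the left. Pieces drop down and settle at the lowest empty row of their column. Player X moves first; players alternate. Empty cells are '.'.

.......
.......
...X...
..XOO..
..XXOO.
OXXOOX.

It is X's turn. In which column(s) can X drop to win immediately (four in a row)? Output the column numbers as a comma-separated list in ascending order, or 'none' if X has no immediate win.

col 0: drop X → no win
col 1: drop X → no win
col 2: drop X → WIN!
col 3: drop X → no win
col 4: drop X → no win
col 5: drop X → no win
col 6: drop X → no win

Answer: 2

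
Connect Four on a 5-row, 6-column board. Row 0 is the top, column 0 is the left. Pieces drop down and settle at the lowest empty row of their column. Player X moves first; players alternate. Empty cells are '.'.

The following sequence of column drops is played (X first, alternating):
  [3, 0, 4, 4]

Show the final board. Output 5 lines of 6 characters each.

Answer: ......
......
......
....O.
O..XX.

Derivation:
Move 1: X drops in col 3, lands at row 4
Move 2: O drops in col 0, lands at row 4
Move 3: X drops in col 4, lands at row 4
Move 4: O drops in col 4, lands at row 3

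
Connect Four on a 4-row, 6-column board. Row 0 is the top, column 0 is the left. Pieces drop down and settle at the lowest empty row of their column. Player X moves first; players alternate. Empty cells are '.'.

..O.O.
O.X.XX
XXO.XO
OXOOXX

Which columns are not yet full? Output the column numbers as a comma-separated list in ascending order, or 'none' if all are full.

Answer: 0,1,3,5

Derivation:
col 0: top cell = '.' → open
col 1: top cell = '.' → open
col 2: top cell = 'O' → FULL
col 3: top cell = '.' → open
col 4: top cell = 'O' → FULL
col 5: top cell = '.' → open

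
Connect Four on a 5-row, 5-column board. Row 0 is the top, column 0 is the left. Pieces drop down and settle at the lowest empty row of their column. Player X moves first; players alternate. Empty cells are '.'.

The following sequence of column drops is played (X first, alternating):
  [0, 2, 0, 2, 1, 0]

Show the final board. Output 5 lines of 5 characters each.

Answer: .....
.....
O....
X.O..
XXO..

Derivation:
Move 1: X drops in col 0, lands at row 4
Move 2: O drops in col 2, lands at row 4
Move 3: X drops in col 0, lands at row 3
Move 4: O drops in col 2, lands at row 3
Move 5: X drops in col 1, lands at row 4
Move 6: O drops in col 0, lands at row 2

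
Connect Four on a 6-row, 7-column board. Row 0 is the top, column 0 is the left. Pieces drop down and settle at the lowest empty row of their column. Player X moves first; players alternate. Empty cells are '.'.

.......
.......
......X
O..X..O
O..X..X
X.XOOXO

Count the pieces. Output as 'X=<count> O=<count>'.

X=7 O=6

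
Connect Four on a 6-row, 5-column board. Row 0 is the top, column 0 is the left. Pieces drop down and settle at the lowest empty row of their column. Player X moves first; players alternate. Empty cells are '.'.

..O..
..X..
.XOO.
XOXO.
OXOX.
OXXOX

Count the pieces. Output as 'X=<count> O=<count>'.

X=9 O=9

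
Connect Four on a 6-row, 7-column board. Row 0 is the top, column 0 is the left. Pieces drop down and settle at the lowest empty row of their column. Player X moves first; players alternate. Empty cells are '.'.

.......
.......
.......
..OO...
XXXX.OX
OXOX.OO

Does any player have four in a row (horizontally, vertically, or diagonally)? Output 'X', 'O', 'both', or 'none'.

X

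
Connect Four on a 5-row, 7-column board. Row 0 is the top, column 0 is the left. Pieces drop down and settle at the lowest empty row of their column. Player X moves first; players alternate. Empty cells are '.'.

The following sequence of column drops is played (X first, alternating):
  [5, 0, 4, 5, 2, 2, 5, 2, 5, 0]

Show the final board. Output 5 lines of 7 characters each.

Move 1: X drops in col 5, lands at row 4
Move 2: O drops in col 0, lands at row 4
Move 3: X drops in col 4, lands at row 4
Move 4: O drops in col 5, lands at row 3
Move 5: X drops in col 2, lands at row 4
Move 6: O drops in col 2, lands at row 3
Move 7: X drops in col 5, lands at row 2
Move 8: O drops in col 2, lands at row 2
Move 9: X drops in col 5, lands at row 1
Move 10: O drops in col 0, lands at row 3

Answer: .......
.....X.
..O..X.
O.O..O.
O.X.XX.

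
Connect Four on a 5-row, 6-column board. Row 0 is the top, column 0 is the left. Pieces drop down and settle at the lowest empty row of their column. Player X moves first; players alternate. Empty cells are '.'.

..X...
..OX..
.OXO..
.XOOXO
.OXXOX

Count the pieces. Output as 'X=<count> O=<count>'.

X=8 O=8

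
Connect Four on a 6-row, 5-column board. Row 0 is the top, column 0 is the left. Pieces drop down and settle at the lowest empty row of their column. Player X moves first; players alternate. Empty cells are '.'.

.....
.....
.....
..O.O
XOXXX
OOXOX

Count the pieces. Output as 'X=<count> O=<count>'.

X=6 O=6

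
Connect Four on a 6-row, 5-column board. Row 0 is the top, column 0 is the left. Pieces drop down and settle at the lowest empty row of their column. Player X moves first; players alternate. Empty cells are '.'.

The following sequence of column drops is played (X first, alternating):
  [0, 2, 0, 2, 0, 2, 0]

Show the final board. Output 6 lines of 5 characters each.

Answer: .....
.....
X....
X.O..
X.O..
X.O..

Derivation:
Move 1: X drops in col 0, lands at row 5
Move 2: O drops in col 2, lands at row 5
Move 3: X drops in col 0, lands at row 4
Move 4: O drops in col 2, lands at row 4
Move 5: X drops in col 0, lands at row 3
Move 6: O drops in col 2, lands at row 3
Move 7: X drops in col 0, lands at row 2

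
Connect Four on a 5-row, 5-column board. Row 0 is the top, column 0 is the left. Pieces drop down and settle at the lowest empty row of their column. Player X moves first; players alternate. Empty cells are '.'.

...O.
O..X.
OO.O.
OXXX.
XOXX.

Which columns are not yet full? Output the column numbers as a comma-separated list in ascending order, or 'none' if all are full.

col 0: top cell = '.' → open
col 1: top cell = '.' → open
col 2: top cell = '.' → open
col 3: top cell = 'O' → FULL
col 4: top cell = '.' → open

Answer: 0,1,2,4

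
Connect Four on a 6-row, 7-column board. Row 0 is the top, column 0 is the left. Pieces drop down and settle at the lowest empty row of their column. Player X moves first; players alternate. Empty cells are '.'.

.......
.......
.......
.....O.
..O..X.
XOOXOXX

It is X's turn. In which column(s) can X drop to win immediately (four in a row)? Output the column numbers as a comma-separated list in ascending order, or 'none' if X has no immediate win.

Answer: none

Derivation:
col 0: drop X → no win
col 1: drop X → no win
col 2: drop X → no win
col 3: drop X → no win
col 4: drop X → no win
col 5: drop X → no win
col 6: drop X → no win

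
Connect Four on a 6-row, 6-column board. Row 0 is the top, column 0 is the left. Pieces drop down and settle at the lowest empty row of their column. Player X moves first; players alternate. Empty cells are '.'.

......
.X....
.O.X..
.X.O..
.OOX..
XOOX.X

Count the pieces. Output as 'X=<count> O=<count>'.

X=7 O=6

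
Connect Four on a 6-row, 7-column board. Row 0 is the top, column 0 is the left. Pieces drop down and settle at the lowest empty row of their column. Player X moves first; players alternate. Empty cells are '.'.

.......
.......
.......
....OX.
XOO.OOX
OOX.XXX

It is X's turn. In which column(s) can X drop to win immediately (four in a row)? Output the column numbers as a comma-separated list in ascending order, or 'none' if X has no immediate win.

col 0: drop X → no win
col 1: drop X → no win
col 2: drop X → no win
col 3: drop X → WIN!
col 4: drop X → no win
col 5: drop X → no win
col 6: drop X → no win

Answer: 3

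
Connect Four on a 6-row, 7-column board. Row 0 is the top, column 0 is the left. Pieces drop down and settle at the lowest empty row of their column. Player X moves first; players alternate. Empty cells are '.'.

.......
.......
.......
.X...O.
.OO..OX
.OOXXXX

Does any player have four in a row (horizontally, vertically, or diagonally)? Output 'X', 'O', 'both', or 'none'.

X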